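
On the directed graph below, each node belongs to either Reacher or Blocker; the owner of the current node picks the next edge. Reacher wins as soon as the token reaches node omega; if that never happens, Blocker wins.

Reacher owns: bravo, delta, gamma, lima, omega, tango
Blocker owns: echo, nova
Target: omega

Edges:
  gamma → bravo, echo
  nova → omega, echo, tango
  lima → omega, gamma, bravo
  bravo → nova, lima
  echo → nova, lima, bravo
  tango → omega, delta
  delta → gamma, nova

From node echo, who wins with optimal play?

Blocker

A0 = {omega}
A1: add {lima, tango} — lima (Reacher) has lima→omega; tango (Reacher) has tango→omega.
A2: add {bravo} — bravo (Reacher) has bravo→lima.
A3: add {gamma} — gamma (Reacher) has gamma→bravo.
A4: add {delta} — delta (Reacher) has delta→gamma.
A5 = A4; e.g. nova (Blocker) can still go to echo. Fixed point.
echo never enters the attractor, so Blocker can avoid the target forever.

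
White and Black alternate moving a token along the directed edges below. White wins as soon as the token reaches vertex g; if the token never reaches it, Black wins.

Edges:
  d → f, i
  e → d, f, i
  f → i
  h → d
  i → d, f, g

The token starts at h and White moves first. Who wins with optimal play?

Black

Track states (vertex, player-to-move).
A0 = {(g,White), (g,Black)}
A1: add {(i,White)}.
A2: add {(f,Black)}.
A3: add {(d,White), (e,White)}.
A4: add {(h,Black)}.
A5 = A4; e.g. (d,Black) stays out. (h,White) never enters ⇒ Black avoids the target.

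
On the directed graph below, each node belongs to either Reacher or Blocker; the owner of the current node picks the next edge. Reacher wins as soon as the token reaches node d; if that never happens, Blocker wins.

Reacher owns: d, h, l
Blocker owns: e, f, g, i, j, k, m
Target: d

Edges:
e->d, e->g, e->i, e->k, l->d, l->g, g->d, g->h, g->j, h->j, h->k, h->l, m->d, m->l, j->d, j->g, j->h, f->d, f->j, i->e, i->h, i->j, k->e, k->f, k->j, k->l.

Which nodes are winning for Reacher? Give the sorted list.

d, h, l, m

A0 = {d}
A1: add {l} — l (Reacher) has l→d.
A2: add {h, m} — h (Reacher) has h→l; m (Blocker): all of {d, l} already in.
A3 = A2; e.g. e (Blocker) can still go to g. Fixed point.
Reacher's winning region = {d, h, l, m}.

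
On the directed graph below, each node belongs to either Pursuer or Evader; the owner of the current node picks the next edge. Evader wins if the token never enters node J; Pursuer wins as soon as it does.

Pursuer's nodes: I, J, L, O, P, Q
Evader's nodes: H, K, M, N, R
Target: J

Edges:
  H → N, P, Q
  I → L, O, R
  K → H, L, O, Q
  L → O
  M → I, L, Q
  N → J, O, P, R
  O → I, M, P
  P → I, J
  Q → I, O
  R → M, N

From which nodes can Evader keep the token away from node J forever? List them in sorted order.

H, K, N, R

A0 = {J}
A1: add {P} — P (Pursuer) has P→J.
A2: add {O} — O (Pursuer) has O→P.
A3: add {I, L, Q} — I (Pursuer) has I→O; L (Pursuer) has L→O; Q (Pursuer) has Q→O.
A4: add {M} — M (Evader): all of {I, L, Q} already in.
A5 = A4; e.g. H (Evader) can still go to N. Fixed point.
Pursuer's attractor = {I, J, L, M, O, P, Q}; Evader avoids the target exactly from the complement.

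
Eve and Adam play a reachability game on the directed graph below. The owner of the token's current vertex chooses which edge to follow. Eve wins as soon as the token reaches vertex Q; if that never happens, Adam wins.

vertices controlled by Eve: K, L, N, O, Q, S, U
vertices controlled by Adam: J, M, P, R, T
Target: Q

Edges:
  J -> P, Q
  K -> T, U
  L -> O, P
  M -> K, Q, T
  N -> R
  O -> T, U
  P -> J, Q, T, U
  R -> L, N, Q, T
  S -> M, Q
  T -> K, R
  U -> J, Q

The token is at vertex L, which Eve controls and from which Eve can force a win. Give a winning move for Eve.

O

A0 = {Q}
A1: add {S, U} — S (Eve) has S→Q; U (Eve) has U→Q.
A2: add {K, O} — K (Eve) has K→U; O (Eve) has O→U.
A3: add {L} — L (Eve) has L→O.
A4 = A3; e.g. J (Adam) can still go to P. Fixed point.
From L, successor O is in the attractor (rank 2); the other successor P is not.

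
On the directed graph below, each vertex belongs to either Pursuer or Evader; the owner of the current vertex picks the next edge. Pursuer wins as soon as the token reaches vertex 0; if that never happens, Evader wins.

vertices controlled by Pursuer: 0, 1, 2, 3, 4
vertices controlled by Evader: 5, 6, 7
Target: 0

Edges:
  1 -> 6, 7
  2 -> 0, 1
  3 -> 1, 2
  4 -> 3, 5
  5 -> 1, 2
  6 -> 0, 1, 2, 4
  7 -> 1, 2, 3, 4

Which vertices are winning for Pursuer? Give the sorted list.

A0 = {0}
A1: add {2} — 2 (Pursuer) has 2→0.
A2: add {3} — 3 (Pursuer) has 3→2.
A3: add {4} — 4 (Pursuer) has 4→3.
A4 = A3; e.g. 1 (Pursuer) has no edge into A3. Fixed point.
Pursuer's winning region = {0, 2, 3, 4}.

0, 2, 3, 4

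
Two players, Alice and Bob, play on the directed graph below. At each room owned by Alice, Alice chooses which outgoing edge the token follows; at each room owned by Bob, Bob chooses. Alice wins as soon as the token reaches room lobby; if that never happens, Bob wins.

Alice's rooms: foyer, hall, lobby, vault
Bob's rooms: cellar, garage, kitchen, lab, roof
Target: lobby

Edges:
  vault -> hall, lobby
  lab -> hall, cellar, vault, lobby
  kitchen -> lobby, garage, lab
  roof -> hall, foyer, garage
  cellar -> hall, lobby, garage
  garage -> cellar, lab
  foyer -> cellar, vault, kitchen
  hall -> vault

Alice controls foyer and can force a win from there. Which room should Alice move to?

vault

A0 = {lobby}
A1: add {vault} — vault (Alice) has vault→lobby.
A2: add {foyer, hall} — hall (Alice) has hall→vault; foyer (Alice) has foyer→vault.
A3 = A2; e.g. roof (Bob) can still go to garage. Fixed point.
From foyer, successor vault is in the attractor (rank 1); the other successors cellar, kitchen are not.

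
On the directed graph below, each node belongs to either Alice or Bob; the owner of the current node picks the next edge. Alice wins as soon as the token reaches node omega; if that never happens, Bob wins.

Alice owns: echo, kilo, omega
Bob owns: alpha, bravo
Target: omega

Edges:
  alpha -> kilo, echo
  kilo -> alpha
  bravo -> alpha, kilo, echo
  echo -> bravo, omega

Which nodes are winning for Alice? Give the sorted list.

A0 = {omega}
A1: add {echo} — echo (Alice) has echo→omega.
A2 = A1; e.g. alpha (Bob) can still go to kilo. Fixed point.
Alice's winning region = {echo, omega}.

echo, omega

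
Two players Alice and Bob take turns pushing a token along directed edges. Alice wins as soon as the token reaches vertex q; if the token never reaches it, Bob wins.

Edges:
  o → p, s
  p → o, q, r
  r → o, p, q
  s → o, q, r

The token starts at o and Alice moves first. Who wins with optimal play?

Bob

Track states (vertex, player-to-move).
A0 = {(q,Alice), (q,Bob)}
A1: add {(p,Alice), (r,Alice), (s,Alice)}.
A2: add {(o,Bob)}.
A3 = A2; e.g. (o,Alice) stays out. (o,Alice) never enters ⇒ Bob avoids the target.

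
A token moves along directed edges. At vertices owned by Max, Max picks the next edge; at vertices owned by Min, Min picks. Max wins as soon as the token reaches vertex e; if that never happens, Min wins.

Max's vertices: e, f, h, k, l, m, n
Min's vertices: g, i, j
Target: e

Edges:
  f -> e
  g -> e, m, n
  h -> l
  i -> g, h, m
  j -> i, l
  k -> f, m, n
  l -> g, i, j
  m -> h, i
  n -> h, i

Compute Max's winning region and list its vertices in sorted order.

A0 = {e}
A1: add {f} — f (Max) has f→e.
A2: add {k} — k (Max) has k→f.
A3 = A2; e.g. g (Min) can still go to m. Fixed point.
Max's winning region = {e, f, k}.

e, f, k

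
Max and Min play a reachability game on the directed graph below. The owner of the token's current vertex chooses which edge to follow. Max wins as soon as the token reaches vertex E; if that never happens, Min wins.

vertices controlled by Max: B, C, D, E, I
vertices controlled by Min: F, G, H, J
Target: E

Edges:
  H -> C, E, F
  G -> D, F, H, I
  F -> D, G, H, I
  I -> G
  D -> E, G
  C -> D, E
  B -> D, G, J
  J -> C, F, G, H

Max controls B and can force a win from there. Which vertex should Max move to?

A0 = {E}
A1: add {C, D} — C (Max) has C→E; D (Max) has D→E.
A2: add {B} — B (Max) has B→D.
A3 = A2; e.g. F (Min) can still go to G. Fixed point.
From B, successor D is in the attractor (rank 1); the other successors G, J are not.

D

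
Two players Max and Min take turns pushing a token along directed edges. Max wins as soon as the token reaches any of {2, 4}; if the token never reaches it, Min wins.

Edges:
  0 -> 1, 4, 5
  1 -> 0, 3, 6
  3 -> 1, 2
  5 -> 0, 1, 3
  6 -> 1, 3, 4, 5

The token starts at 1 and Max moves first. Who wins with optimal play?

Track states (vertex, player-to-move).
A0 = {(2,Max), (2,Min), (4,Max), (4,Min)}
A1: add {(0,Max), (3,Max), (6,Max)}.
A2: add {(1,Min)}.
A3: add {(5,Max)}.
A4 = A3; e.g. (0,Min) stays out. (1,Max) never enters ⇒ Min avoids the target.

Min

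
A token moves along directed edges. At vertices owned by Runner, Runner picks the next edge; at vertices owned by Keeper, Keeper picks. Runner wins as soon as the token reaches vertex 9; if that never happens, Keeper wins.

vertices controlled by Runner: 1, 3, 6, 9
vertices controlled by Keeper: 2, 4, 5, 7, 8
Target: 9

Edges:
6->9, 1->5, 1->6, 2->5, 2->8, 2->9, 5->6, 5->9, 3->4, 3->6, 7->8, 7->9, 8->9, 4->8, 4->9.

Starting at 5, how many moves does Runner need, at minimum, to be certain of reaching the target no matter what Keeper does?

2

A0 = {9}
A1: add {6, 8} — 6 (Runner) has 6→9; 8 (Keeper): all of {9} already in.
A2: add {1, 3, 4, 5, 7} — 1 (Runner) has 1→6; 3 (Runner) has 3→6; 4 (Keeper): all of {8, 9} already in; 5 (Keeper): all of {6, 9} already in; 7 (Keeper): all of {8, 9} already in.
5 enters the attractor at level 2, so Runner can force the target in 2 moves from there.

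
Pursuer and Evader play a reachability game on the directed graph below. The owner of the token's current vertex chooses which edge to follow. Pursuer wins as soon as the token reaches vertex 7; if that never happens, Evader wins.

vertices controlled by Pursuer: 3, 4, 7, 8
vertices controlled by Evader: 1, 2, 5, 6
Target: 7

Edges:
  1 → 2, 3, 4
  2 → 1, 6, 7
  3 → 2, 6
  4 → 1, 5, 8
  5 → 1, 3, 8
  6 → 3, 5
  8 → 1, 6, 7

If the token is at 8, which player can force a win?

A0 = {7}
A1: add {8} — 8 (Pursuer) has 8→7.
8 ∈ A1, so Pursuer can force the target.

Pursuer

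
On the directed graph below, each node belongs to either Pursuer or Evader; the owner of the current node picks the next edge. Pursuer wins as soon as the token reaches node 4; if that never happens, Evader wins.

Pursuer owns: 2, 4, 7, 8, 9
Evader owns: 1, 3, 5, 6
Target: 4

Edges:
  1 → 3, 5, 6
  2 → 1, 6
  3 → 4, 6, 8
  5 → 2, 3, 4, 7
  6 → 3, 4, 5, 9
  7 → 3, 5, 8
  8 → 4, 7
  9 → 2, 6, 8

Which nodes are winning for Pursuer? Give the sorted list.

4, 7, 8, 9

A0 = {4}
A1: add {8} — 8 (Pursuer) has 8→4.
A2: add {7, 9} — 7 (Pursuer) has 7→8; 9 (Pursuer) has 9→8.
A3 = A2; e.g. 1 (Evader) can still go to 3. Fixed point.
Pursuer's winning region = {4, 7, 8, 9}.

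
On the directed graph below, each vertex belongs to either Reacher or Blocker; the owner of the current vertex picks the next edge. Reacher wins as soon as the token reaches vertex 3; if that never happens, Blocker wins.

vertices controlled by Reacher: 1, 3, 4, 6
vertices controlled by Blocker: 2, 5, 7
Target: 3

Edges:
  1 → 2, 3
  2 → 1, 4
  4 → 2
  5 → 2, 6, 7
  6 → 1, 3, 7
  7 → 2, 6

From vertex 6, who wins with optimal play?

Reacher

A0 = {3}
A1: add {1, 6} — 1 (Reacher) has 1→3; 6 (Reacher) has 6→3.
A2 = A1; e.g. 2 (Blocker) can still go to 4. Fixed point.
6 ∈ A1, so Reacher can force the target.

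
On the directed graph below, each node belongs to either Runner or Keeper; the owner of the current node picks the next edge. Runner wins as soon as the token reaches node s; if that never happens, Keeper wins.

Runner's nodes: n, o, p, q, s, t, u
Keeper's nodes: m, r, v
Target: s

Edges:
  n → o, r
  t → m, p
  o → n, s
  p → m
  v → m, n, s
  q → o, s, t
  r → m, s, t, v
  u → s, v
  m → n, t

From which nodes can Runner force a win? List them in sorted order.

n, o, q, s, u

A0 = {s}
A1: add {o, q, u} — o (Runner) has o→s; q (Runner) has q→s; u (Runner) has u→s.
A2: add {n} — n (Runner) has n→o.
A3 = A2; e.g. m (Keeper) can still go to t. Fixed point.
Runner's winning region = {n, o, q, s, u}.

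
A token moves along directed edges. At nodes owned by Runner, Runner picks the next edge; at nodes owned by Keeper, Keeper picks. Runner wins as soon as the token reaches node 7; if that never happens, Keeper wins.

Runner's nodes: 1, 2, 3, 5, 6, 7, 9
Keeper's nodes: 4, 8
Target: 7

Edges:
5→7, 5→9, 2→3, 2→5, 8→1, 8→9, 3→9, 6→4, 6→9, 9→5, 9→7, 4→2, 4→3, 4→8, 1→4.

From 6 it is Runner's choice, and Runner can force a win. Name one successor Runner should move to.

A0 = {7}
A1: add {5, 9} — 5 (Runner) has 5→7; 9 (Runner) has 9→7.
A2: add {2, 3, 6} — 2 (Runner) has 2→5; 3 (Runner) has 3→9; 6 (Runner) has 6→9.
A3 = A2; e.g. 1 (Runner) has no edge into A2. Fixed point.
From 6, successor 9 is in the attractor (rank 1); the other successor 4 is not.

9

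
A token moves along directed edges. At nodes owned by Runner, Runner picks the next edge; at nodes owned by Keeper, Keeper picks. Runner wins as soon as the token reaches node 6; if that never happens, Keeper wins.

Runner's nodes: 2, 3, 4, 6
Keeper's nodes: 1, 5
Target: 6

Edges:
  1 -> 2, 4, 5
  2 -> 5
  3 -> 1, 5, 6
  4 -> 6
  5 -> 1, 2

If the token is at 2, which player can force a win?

Keeper

A0 = {6}
A1: add {3, 4} — 3 (Runner) has 3→6; 4 (Runner) has 4→6.
A2 = A1; e.g. 1 (Keeper) can still go to 2. Fixed point.
2 never enters the attractor, so Keeper can avoid the target forever.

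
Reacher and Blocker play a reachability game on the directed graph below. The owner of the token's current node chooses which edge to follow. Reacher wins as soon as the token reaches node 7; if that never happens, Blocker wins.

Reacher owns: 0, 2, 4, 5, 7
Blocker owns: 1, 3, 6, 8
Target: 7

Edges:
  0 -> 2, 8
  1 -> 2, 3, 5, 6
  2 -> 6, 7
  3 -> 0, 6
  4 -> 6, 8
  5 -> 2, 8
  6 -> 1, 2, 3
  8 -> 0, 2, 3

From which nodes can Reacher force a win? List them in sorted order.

A0 = {7}
A1: add {2} — 2 (Reacher) has 2→7.
A2: add {0, 5} — 0 (Reacher) has 0→2; 5 (Reacher) has 5→2.
A3 = A2; e.g. 1 (Blocker) can still go to 3. Fixed point.
Reacher's winning region = {0, 2, 5, 7}.

0, 2, 5, 7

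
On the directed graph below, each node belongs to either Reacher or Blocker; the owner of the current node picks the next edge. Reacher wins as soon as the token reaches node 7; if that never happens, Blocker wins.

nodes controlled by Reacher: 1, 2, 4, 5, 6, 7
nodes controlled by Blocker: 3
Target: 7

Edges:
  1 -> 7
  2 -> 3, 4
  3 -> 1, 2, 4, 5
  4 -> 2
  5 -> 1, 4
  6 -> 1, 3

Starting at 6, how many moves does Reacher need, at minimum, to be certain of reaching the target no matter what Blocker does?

2

A0 = {7}
A1: add {1} — 1 (Reacher) has 1→7.
A2: add {5, 6} — 5 (Reacher) has 5→1; 6 (Reacher) has 6→1.
A3 = A2; e.g. 2 (Reacher) has no edge into A2. Fixed point.
6 enters the attractor at level 2, so Reacher can force the target in 2 moves from there.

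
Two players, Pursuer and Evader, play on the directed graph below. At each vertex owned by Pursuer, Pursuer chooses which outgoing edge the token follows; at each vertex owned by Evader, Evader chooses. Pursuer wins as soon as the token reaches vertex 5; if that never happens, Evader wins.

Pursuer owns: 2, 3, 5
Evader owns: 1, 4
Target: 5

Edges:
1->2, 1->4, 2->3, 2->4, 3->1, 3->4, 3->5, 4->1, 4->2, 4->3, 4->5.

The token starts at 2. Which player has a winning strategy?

A0 = {5}
A1: add {3} — 3 (Pursuer) has 3→5.
A2: add {2} — 2 (Pursuer) has 2→3.
A3 = A2; e.g. 1 (Evader) can still go to 4. Fixed point.
2 ∈ A2, so Pursuer can force the target.

Pursuer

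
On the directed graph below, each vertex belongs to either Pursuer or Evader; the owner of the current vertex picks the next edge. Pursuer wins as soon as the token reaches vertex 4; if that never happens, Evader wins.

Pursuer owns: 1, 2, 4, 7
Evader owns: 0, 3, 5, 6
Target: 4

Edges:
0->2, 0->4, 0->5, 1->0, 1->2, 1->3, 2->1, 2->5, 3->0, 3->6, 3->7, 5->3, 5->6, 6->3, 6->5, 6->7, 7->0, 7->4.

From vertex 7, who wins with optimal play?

A0 = {4}
A1: add {7} — 7 (Pursuer) has 7→4.
A2 = A1; e.g. 0 (Evader) can still go to 2. Fixed point.
7 ∈ A1, so Pursuer can force the target.

Pursuer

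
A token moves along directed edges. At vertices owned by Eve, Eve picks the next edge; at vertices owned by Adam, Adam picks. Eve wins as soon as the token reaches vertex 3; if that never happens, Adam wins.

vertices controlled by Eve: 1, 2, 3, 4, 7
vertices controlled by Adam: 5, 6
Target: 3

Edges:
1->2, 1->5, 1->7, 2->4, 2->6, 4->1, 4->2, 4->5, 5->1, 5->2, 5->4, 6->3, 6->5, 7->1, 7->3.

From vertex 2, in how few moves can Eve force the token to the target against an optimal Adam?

4

A0 = {3}
A1: add {7} — 7 (Eve) has 7→3.
A2: add {1} — 1 (Eve) has 1→7.
A3: add {4} — 4 (Eve) has 4→1.
A4: add {2} — 2 (Eve) has 2→4.
2 enters the attractor at level 4, so Eve can force the target in 4 moves from there.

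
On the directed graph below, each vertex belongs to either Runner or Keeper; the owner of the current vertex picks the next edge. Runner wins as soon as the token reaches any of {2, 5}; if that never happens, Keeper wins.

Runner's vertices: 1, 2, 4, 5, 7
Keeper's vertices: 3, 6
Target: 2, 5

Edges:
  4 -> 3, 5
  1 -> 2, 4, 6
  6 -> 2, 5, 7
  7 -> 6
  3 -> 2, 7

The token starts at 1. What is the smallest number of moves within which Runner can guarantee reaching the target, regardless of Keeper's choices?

1

A0 = {2, 5}
A1: add {1, 4} — 1 (Runner) has 1→2; 4 (Runner) has 4→5.
A2 = A1; e.g. 3 (Keeper) can still go to 7. Fixed point.
1 enters the attractor at level 1, so Runner can force the target in 1 move from there.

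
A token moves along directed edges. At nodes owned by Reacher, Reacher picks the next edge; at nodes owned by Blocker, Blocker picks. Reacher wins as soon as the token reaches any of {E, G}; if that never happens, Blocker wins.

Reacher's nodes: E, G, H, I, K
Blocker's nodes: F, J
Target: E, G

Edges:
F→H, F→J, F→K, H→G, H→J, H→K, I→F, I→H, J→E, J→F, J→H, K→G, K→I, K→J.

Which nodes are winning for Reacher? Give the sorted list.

A0 = {E, G}
A1: add {H, K} — H (Reacher) has H→G; K (Reacher) has K→G.
A2: add {I} — I (Reacher) has I→H.
A3 = A2; e.g. F (Blocker) can still go to J. Fixed point.
Reacher's winning region = {E, G, H, I, K}.

E, G, H, I, K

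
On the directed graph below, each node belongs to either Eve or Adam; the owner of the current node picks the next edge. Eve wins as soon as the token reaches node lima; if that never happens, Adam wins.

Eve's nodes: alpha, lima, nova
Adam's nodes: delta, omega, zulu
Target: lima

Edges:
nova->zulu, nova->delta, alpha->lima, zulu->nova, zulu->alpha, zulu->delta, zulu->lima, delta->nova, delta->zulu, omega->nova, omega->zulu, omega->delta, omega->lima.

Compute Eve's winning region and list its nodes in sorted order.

alpha, lima

A0 = {lima}
A1: add {alpha} — alpha (Eve) has alpha→lima.
A2 = A1; e.g. nova (Eve) has no edge into A1. Fixed point.
Eve's winning region = {alpha, lima}.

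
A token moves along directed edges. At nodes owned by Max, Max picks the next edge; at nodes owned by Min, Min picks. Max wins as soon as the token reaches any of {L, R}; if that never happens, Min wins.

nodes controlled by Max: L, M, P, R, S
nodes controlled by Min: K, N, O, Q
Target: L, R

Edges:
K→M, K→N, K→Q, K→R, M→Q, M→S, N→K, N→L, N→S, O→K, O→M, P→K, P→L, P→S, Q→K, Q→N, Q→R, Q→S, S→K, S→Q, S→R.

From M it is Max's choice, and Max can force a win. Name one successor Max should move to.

A0 = {L, R}
A1: add {P, S} — P (Max) has P→L; S (Max) has S→R.
A2: add {M} — M (Max) has M→S.
A3 = A2; e.g. K (Min) can still go to N. Fixed point.
From M, successor S is in the attractor (rank 1); the other successor Q is not.

S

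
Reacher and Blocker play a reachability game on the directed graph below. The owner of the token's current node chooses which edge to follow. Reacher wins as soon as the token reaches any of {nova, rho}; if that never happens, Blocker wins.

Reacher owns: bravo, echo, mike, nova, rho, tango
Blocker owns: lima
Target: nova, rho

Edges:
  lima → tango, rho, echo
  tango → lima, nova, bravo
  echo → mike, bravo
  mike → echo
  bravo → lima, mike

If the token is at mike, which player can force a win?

Blocker

A0 = {nova, rho}
A1: add {tango} — tango (Reacher) has tango→nova.
A2 = A1; e.g. lima (Blocker) can still go to echo. Fixed point.
mike never enters the attractor, so Blocker can avoid the target forever.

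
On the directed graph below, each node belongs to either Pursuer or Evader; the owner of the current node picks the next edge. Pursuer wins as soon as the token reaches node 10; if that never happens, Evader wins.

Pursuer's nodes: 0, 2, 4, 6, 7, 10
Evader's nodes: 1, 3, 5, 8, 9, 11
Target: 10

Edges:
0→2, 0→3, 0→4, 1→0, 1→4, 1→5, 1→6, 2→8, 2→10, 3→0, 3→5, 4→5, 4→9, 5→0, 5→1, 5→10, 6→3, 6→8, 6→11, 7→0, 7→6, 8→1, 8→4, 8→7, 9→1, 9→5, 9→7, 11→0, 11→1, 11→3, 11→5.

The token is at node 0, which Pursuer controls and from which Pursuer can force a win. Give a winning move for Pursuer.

A0 = {10}
A1: add {2} — 2 (Pursuer) has 2→10.
A2: add {0} — 0 (Pursuer) has 0→2.
A3: add {7} — 7 (Pursuer) has 7→0.
A4 = A3; e.g. 1 (Evader) can still go to 4. Fixed point.
From 0, successor 2 is in the attractor (rank 1); the other successors 3, 4 are not.

2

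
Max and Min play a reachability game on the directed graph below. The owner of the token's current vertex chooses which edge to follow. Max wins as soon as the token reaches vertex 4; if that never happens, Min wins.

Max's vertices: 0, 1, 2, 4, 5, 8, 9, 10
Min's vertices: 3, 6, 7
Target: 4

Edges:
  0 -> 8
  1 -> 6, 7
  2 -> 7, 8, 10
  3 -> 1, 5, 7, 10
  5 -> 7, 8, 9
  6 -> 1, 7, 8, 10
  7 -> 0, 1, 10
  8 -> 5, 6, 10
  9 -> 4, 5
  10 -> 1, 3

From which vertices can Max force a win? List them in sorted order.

A0 = {4}
A1: add {9} — 9 (Max) has 9→4.
A2: add {5} — 5 (Max) has 5→9.
A3: add {8} — 8 (Max) has 8→5.
A4: add {0, 2} — 0 (Max) has 0→8; 2 (Max) has 2→8.
A5 = A4; e.g. 1 (Max) has no edge into A4. Fixed point.
Max's winning region = {0, 2, 4, 5, 8, 9}.

0, 2, 4, 5, 8, 9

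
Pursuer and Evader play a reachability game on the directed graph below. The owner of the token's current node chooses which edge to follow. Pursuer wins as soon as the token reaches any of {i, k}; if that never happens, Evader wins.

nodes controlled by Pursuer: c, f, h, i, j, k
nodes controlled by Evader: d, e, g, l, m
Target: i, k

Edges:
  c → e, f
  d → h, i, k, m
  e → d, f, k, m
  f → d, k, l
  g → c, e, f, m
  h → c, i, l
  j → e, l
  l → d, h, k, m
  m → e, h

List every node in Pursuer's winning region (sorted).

c, f, h, i, k

A0 = {i, k}
A1: add {f, h} — f (Pursuer) has f→k; h (Pursuer) has h→i.
A2: add {c} — c (Pursuer) has c→f.
A3 = A2; e.g. d (Evader) can still go to m. Fixed point.
Pursuer's winning region = {c, f, h, i, k}.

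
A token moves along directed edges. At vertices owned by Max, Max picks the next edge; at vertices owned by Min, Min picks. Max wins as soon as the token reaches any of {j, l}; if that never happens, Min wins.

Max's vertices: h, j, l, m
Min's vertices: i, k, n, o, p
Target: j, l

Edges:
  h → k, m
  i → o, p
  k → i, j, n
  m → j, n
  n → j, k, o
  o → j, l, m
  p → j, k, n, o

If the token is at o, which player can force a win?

Max

A0 = {j, l}
A1: add {m} — m (Max) has m→j.
A2: add {h, o} — h (Max) has h→m; o (Min): all of {j, l, m} already in.
A3 = A2; e.g. i (Min) can still go to p. Fixed point.
o ∈ A2, so Max can force the target.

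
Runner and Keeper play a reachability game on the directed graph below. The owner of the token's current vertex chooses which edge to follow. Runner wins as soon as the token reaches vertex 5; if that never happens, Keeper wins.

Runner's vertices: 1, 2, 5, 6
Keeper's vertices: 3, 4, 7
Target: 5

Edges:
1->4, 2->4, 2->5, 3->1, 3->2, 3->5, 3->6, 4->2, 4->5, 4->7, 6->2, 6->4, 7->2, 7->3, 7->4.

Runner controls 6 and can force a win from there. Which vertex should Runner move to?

A0 = {5}
A1: add {2} — 2 (Runner) has 2→5.
A2: add {6} — 6 (Runner) has 6→2.
A3 = A2; e.g. 1 (Runner) has no edge into A2. Fixed point.
From 6, successor 2 is in the attractor (rank 1); the other successor 4 is not.

2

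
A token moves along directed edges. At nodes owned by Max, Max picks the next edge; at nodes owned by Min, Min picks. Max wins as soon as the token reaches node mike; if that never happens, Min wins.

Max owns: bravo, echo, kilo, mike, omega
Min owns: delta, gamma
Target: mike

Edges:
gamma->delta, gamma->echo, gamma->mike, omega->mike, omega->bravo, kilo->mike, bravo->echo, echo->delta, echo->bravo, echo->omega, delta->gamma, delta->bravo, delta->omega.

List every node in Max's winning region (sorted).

A0 = {mike}
A1: add {kilo, omega} — kilo (Max) has kilo→mike; omega (Max) has omega→mike.
A2: add {echo} — echo (Max) has echo→omega.
A3: add {bravo} — bravo (Max) has bravo→echo.
A4 = A3; e.g. delta (Min) can still go to gamma. Fixed point.
Max's winning region = {bravo, echo, kilo, mike, omega}.

bravo, echo, kilo, mike, omega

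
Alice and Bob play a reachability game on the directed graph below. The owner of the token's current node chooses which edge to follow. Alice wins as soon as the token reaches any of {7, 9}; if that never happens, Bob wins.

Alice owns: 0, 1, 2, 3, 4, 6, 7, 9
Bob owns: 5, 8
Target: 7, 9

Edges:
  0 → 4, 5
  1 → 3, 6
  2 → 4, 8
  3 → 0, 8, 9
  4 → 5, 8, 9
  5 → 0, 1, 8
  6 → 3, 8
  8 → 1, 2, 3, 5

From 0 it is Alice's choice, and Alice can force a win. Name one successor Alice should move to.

4

A0 = {7, 9}
A1: add {3, 4} — 3 (Alice) has 3→9; 4 (Alice) has 4→9.
A2: add {0, 1, 2, 6} — 0 (Alice) has 0→4; 1 (Alice) has 1→3; 2 (Alice) has 2→4; 6 (Alice) has 6→3.
A3 = A2; e.g. 5 (Bob) can still go to 8. Fixed point.
From 0, successor 4 is in the attractor (rank 1); the other successor 5 is not.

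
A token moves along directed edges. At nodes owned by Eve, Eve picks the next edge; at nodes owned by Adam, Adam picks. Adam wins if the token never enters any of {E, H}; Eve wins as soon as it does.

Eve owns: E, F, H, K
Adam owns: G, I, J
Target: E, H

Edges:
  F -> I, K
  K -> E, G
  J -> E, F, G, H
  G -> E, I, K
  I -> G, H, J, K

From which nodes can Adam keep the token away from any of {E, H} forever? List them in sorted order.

G, I, J

A0 = {E, H}
A1: add {K} — K (Eve) has K→E.
A2: add {F} — F (Eve) has F→K.
A3 = A2; e.g. G (Adam) can still go to I. Fixed point.
Eve's attractor = {E, F, H, K}; Adam avoids the target exactly from the complement.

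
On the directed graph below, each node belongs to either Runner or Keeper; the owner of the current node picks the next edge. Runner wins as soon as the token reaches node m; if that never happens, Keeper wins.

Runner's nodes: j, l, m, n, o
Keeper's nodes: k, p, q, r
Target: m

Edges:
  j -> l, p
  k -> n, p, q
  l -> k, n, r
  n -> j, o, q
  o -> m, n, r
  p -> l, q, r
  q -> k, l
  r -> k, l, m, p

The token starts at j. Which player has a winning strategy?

Runner

A0 = {m}
A1: add {o} — o (Runner) has o→m.
A2: add {n} — n (Runner) has n→o.
A3: add {l} — l (Runner) has l→n.
A4: add {j} — j (Runner) has j→l.
A5 = A4; e.g. k (Keeper) can still go to p. Fixed point.
j ∈ A4, so Runner can force the target.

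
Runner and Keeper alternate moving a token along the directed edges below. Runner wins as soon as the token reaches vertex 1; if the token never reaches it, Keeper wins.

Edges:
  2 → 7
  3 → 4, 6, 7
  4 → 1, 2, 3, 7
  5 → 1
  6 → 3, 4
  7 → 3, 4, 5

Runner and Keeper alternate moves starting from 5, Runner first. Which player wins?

Track states (vertex, player-to-move).
A0 = {(1,Runner), (1,Keeper)}
A1: add {(4,Runner), (5,Runner), (5,Keeper)}.
(5,Runner) ∈ A1 ⇒ Runner forces the target.

Runner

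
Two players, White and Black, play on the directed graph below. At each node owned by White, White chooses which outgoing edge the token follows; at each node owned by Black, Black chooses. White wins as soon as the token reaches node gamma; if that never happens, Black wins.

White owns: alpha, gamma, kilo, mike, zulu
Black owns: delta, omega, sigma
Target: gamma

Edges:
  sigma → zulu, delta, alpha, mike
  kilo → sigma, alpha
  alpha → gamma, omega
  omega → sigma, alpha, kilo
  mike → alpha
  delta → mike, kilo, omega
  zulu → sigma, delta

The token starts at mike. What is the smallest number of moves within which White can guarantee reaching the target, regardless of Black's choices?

2

A0 = {gamma}
A1: add {alpha} — alpha (White) has alpha→gamma.
A2: add {kilo, mike} — mike (White) has mike→alpha; kilo (White) has kilo→alpha.
A3 = A2; e.g. sigma (Black) can still go to zulu. Fixed point.
mike enters the attractor at level 2, so White can force the target in 2 moves from there.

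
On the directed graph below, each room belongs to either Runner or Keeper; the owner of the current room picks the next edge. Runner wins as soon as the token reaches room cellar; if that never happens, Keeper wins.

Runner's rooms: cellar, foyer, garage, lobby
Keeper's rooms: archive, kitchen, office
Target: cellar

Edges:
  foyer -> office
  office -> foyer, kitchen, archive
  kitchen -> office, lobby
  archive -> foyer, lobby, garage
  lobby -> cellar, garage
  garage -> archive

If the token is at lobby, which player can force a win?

Runner

A0 = {cellar}
A1: add {lobby} — lobby (Runner) has lobby→cellar.
A2 = A1; e.g. foyer (Runner) has no edge into A1. Fixed point.
lobby ∈ A1, so Runner can force the target.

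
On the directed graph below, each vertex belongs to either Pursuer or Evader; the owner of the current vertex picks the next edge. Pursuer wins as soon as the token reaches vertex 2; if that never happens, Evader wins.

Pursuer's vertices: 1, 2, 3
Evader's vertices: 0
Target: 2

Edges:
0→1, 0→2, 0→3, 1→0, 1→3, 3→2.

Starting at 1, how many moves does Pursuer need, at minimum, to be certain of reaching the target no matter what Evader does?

2

A0 = {2}
A1: add {3} — 3 (Pursuer) has 3→2.
A2: add {1} — 1 (Pursuer) has 1→3.
1 enters the attractor at level 2, so Pursuer can force the target in 2 moves from there.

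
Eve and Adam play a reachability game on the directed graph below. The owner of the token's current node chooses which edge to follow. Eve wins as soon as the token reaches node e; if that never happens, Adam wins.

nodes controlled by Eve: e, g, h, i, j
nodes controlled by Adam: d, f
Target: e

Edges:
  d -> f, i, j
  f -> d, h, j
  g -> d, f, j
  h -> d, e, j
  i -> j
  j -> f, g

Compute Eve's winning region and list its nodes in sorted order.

e, h

A0 = {e}
A1: add {h} — h (Eve) has h→e.
A2 = A1; e.g. d (Adam) can still go to f. Fixed point.
Eve's winning region = {e, h}.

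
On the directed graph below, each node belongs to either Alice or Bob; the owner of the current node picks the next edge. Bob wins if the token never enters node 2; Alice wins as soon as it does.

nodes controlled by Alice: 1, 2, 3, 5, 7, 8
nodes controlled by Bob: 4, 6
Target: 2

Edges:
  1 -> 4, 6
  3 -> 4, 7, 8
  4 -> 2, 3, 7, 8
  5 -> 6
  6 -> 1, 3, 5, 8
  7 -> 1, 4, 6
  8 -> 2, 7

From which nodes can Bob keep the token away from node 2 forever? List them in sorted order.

1, 4, 5, 6, 7

A0 = {2}
A1: add {8} — 8 (Alice) has 8→2.
A2: add {3} — 3 (Alice) has 3→8.
A3 = A2; e.g. 1 (Alice) has no edge into A2. Fixed point.
Alice's attractor = {2, 3, 8}; Bob avoids the target exactly from the complement.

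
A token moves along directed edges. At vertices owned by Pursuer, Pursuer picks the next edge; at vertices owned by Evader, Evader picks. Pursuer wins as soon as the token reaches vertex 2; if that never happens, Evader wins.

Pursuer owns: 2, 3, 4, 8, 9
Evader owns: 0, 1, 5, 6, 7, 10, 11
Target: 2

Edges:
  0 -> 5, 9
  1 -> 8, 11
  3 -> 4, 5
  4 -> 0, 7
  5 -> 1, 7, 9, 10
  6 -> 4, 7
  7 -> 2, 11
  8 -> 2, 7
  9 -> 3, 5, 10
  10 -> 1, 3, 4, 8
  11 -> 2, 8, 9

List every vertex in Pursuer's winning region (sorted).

2, 8

A0 = {2}
A1: add {8} — 8 (Pursuer) has 8→2.
A2 = A1; e.g. 0 (Evader) can still go to 5. Fixed point.
Pursuer's winning region = {2, 8}.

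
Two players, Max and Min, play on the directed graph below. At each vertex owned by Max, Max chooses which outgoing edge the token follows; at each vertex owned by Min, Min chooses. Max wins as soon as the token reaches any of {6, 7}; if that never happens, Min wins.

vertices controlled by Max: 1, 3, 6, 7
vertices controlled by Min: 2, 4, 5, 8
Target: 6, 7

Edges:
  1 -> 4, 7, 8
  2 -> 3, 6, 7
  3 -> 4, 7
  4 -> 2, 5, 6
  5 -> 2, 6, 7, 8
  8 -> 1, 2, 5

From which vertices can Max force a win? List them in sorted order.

A0 = {6, 7}
A1: add {1, 3} — 1 (Max) has 1→7; 3 (Max) has 3→7.
A2: add {2} — 2 (Min): all of {3, 6, 7} already in.
A3 = A2; e.g. 4 (Min) can still go to 5. Fixed point.
Max's winning region = {1, 2, 3, 6, 7}.

1, 2, 3, 6, 7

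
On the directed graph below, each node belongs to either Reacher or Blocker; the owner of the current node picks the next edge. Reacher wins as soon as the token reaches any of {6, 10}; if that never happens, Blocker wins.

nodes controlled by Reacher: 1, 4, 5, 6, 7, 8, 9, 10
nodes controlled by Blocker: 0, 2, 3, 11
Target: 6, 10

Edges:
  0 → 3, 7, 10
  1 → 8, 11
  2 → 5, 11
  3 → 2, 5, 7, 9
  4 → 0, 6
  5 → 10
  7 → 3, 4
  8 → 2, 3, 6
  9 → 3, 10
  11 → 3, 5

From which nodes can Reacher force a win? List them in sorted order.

A0 = {6, 10}
A1: add {4, 5, 8, 9} — 4 (Reacher) has 4→6; 5 (Reacher) has 5→10; 8 (Reacher) has 8→6; 9 (Reacher) has 9→10.
A2: add {1, 7} — 1 (Reacher) has 1→8; 7 (Reacher) has 7→4.
A3 = A2; e.g. 0 (Blocker) can still go to 3. Fixed point.
Reacher's winning region = {1, 4, 5, 6, 7, 8, 9, 10}.

1, 4, 5, 6, 7, 8, 9, 10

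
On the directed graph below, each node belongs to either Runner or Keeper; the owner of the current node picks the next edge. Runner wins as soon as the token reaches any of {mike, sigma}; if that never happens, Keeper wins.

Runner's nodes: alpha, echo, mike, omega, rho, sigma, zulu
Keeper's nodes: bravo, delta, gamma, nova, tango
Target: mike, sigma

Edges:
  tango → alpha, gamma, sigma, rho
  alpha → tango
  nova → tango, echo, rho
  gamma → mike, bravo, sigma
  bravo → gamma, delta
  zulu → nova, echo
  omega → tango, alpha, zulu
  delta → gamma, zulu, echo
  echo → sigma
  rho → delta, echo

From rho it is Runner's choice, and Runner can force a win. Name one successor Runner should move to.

echo

A0 = {mike, sigma}
A1: add {echo} — echo (Runner) has echo→sigma.
A2: add {rho, zulu} — zulu (Runner) has zulu→echo; rho (Runner) has rho→echo.
A3: add {omega} — omega (Runner) has omega→zulu.
A4 = A3; e.g. tango (Keeper) can still go to alpha. Fixed point.
From rho, successor echo is in the attractor (rank 1); the other successor delta is not.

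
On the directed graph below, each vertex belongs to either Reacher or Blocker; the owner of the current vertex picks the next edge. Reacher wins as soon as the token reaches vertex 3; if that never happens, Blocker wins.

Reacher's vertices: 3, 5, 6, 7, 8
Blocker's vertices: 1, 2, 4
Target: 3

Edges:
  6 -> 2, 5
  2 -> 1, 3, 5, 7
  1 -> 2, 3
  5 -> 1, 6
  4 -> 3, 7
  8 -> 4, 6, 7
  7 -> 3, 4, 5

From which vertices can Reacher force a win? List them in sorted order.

3, 4, 7, 8

A0 = {3}
A1: add {7} — 7 (Reacher) has 7→3.
A2: add {4, 8} — 4 (Blocker): all of {3, 7} already in; 8 (Reacher) has 8→7.
A3 = A2; e.g. 1 (Blocker) can still go to 2. Fixed point.
Reacher's winning region = {3, 4, 7, 8}.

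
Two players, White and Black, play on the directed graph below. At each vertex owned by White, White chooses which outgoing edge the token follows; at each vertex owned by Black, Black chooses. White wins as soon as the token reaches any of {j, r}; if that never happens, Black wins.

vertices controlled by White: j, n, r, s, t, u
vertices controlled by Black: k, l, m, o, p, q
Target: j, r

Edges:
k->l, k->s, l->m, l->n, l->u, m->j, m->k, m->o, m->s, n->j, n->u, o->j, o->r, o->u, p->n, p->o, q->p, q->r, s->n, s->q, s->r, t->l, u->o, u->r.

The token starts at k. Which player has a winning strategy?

Black

A0 = {j, r}
A1: add {n, s, u} — n (White) has n→j; s (White) has s→r; u (White) has u→r.
A2: add {o} — o (Black): all of {j, r, u} already in.
A3: add {p} — p (Black): all of {n, o} already in.
A4: add {q} — q (Black): all of {p, r} already in.
A5 = A4; e.g. k (Black) can still go to l. Fixed point.
k never enters the attractor, so Black can avoid the target forever.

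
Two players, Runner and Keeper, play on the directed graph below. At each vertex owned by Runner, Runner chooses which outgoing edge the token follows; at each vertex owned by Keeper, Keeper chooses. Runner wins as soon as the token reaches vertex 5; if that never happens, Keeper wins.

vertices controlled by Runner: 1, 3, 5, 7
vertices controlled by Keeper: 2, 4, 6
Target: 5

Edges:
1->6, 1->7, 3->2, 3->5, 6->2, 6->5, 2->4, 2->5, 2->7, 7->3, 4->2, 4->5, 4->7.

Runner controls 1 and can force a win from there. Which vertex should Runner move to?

A0 = {5}
A1: add {3} — 3 (Runner) has 3→5.
A2: add {7} — 7 (Runner) has 7→3.
A3: add {1} — 1 (Runner) has 1→7.
A4 = A3; e.g. 2 (Keeper) can still go to 4. Fixed point.
From 1, successor 7 is in the attractor (rank 2); the other successor 6 is not.

7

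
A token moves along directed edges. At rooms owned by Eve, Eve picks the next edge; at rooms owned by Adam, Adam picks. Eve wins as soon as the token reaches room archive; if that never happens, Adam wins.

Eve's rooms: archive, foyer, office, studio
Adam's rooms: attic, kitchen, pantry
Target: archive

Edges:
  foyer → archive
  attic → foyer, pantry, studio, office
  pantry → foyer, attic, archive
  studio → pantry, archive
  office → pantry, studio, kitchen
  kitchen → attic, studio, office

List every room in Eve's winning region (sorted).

archive, foyer, office, studio

A0 = {archive}
A1: add {foyer, studio} — foyer (Eve) has foyer→archive; studio (Eve) has studio→archive.
A2: add {office} — office (Eve) has office→studio.
A3 = A2; e.g. attic (Adam) can still go to pantry. Fixed point.
Eve's winning region = {archive, foyer, office, studio}.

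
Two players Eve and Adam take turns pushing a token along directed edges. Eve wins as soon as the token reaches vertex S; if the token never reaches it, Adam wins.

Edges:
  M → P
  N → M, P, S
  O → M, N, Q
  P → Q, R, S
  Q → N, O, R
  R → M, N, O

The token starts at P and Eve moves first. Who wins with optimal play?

Track states (vertex, player-to-move).
A0 = {(S,Eve), (S,Adam)}
A1: add {(N,Eve), (P,Eve)}.
(P,Eve) ∈ A1 ⇒ Eve forces the target.

Eve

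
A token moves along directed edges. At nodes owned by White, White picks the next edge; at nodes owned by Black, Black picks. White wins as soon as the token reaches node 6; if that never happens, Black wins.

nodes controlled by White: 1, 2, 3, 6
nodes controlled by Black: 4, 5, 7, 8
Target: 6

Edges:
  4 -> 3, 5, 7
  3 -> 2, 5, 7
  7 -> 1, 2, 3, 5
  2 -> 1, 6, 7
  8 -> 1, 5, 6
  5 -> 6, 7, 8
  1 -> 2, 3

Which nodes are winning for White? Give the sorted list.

A0 = {6}
A1: add {2} — 2 (White) has 2→6.
A2: add {1, 3} — 1 (White) has 1→2; 3 (White) has 3→2.
A3 = A2; e.g. 4 (Black) can still go to 5. Fixed point.
White's winning region = {1, 2, 3, 6}.

1, 2, 3, 6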